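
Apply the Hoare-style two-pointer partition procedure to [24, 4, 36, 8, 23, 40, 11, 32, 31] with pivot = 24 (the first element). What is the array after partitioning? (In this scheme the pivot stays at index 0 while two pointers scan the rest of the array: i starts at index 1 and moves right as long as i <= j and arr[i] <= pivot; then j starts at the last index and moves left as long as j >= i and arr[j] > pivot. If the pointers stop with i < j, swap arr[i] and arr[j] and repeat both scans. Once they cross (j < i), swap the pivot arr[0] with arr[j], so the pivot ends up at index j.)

Hoare-style two-pointer partition with pivot = 24:

Initial array: [24, 4, 36, 8, 23, 40, 11, 32, 31]

Pointers start at i = 1, j = 8.
i stops at index 2 (arr[2]=36 > 24), j stops at index 6 (arr[6]=11 <= 24): swap arr[2] and arr[6], array becomes [24, 4, 11, 8, 23, 40, 36, 32, 31]
i ends at 5, j ends at 4: the pointers have crossed (j < i), so scanning stops.

Swap pivot arr[0] with arr[4] to place pivot at position 4: [23, 4, 11, 8, 24, 40, 36, 32, 31]
Pivot position: 4

After partitioning with pivot 24, the array becomes [23, 4, 11, 8, 24, 40, 36, 32, 31]. The pivot is placed at index 4. All elements to the left of the pivot are <= 24, and all elements to the right are > 24.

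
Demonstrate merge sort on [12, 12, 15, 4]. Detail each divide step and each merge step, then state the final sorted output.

Merge sort trace:

Split: [12, 12, 15, 4] -> [12, 12] and [15, 4]
  Split: [12, 12] -> [12] and [12]
  Merge: [12] + [12] -> [12, 12]
  Split: [15, 4] -> [15] and [4]
  Merge: [15] + [4] -> [4, 15]
Merge: [12, 12] + [4, 15] -> [4, 12, 12, 15]

Final sorted array: [4, 12, 12, 15]

The merge sort proceeds by recursively splitting the array and merging sorted halves.
After all merges, the sorted array is [4, 12, 12, 15].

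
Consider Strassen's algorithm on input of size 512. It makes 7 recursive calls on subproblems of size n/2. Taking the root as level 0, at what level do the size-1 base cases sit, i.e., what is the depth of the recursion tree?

For divide and conquer with division factor 2:

Problem sizes at each level:
Level 0: 512
Level 1: 256
Level 2: 128
Level 3: 64
Level 4: 32
Level 5: 16
Level 6: 8
Level 7: 4
Level 8: 2
Level 9: 1

The root is level 0 and the size-1 base case is level 9 (the tree spans levels 0 through 9, i.e. 10 levels counting the root), so the depth is the number of divisions: log_2(512) = 9

The recursion tree depth is log_2(512) = 9. At each level, the problem size is divided by 2, so it takes 9 divisions to reduce to a base case of size 1. The algorithm makes 7 recursive calls at each level.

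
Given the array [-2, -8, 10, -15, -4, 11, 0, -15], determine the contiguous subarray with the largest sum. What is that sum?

Using Kadane's algorithm on [-2, -8, 10, -15, -4, 11, 0, -15]:

Scanning through the array:
Position 1 (value -8): max_ending_here = -8, max_so_far = -2
Position 2 (value 10): max_ending_here = 10, max_so_far = 10
Position 3 (value -15): max_ending_here = -5, max_so_far = 10
Position 4 (value -4): max_ending_here = -4, max_so_far = 10
Position 5 (value 11): max_ending_here = 11, max_so_far = 11
Position 6 (value 0): max_ending_here = 11, max_so_far = 11
Position 7 (value -15): max_ending_here = -4, max_so_far = 11

Maximum subarray: [11]
Maximum sum: 11

The maximum subarray is [11] with sum 11. This subarray runs from index 5 to index 5.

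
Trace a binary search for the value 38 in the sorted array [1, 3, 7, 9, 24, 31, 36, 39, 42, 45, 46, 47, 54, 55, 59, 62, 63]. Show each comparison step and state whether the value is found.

Binary search for 38 in [1, 3, 7, 9, 24, 31, 36, 39, 42, 45, 46, 47, 54, 55, 59, 62, 63]:

lo=0, hi=16, mid=8, arr[mid]=42 -> 42 > 38, search left half
lo=0, hi=7, mid=3, arr[mid]=9 -> 9 < 38, search right half
lo=4, hi=7, mid=5, arr[mid]=31 -> 31 < 38, search right half
lo=6, hi=7, mid=6, arr[mid]=36 -> 36 < 38, search right half
lo=7, hi=7, mid=7, arr[mid]=39 -> 39 > 38, search left half
lo=7 > hi=6, target 38 not found

Binary search determines that 38 is not in the array after 5 comparisons. The search space was exhausted without finding the target.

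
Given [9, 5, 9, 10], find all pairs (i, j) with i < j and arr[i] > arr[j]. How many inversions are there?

Finding inversions in [9, 5, 9, 10]:

(0, 1): arr[0]=9 > arr[1]=5

Total inversions: 1

The array has 1 inversion(s): (0,1). Each pair (i,j) satisfies i < j and arr[i] > arr[j].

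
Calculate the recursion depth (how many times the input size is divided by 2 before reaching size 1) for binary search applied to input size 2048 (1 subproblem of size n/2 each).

For divide and conquer with division factor 2:

Problem sizes at each level:
Level 0: 2048
Level 1: 1024
Level 2: 512
Level 3: 256
Level 4: 128
Level 5: 64
Level 6: 32
Level 7: 16
Level 8: 8
Level 9: 4
Level 10: 2
Level 11: 1

The root is level 0 and the size-1 base case is level 11 (the tree spans levels 0 through 11, i.e. 12 levels counting the root), so the depth is the number of divisions: log_2(2048) = 11

The recursion tree depth is log_2(2048) = 11. At each level, the problem size is divided by 2, so it takes 11 divisions to reduce to a base case of size 1. The algorithm makes 1 recursive call at each level.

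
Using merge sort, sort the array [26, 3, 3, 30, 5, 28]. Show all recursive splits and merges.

Merge sort trace:

Split: [26, 3, 3, 30, 5, 28] -> [26, 3, 3] and [30, 5, 28]
  Split: [26, 3, 3] -> [26] and [3, 3]
    Split: [3, 3] -> [3] and [3]
    Merge: [3] + [3] -> [3, 3]
  Merge: [26] + [3, 3] -> [3, 3, 26]
  Split: [30, 5, 28] -> [30] and [5, 28]
    Split: [5, 28] -> [5] and [28]
    Merge: [5] + [28] -> [5, 28]
  Merge: [30] + [5, 28] -> [5, 28, 30]
Merge: [3, 3, 26] + [5, 28, 30] -> [3, 3, 5, 26, 28, 30]

Final sorted array: [3, 3, 5, 26, 28, 30]

The merge sort proceeds by recursively splitting the array and merging sorted halves.
After all merges, the sorted array is [3, 3, 5, 26, 28, 30].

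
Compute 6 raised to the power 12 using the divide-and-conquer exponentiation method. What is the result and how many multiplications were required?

Computing 6^12 by squaring (build up from 6^1; each line after the first costs one multiplication):

6^1 = 6
6^2 = (6^1)^2 = 6^2 = 36
6^3 = 6 * 6^2 = 6 * 36 = 216
6^6 = (6^3)^2 = 216^2 = 46656
6^12 = (6^6)^2 = 46656^2 = 2176782336

Result: 2176782336
Multiplications needed: 4 (4 lines after 6^1)

6^12 = 2176782336. Using exponentiation by squaring, this requires 4 multiplications. The key idea: if the exponent is even, square the half-power; if odd, multiply by the base once.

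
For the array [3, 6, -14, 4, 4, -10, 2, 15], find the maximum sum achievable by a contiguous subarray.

Using Kadane's algorithm on [3, 6, -14, 4, 4, -10, 2, 15]:

Scanning through the array:
Position 1 (value 6): max_ending_here = 9, max_so_far = 9
Position 2 (value -14): max_ending_here = -5, max_so_far = 9
Position 3 (value 4): max_ending_here = 4, max_so_far = 9
Position 4 (value 4): max_ending_here = 8, max_so_far = 9
Position 5 (value -10): max_ending_here = -2, max_so_far = 9
Position 6 (value 2): max_ending_here = 2, max_so_far = 9
Position 7 (value 15): max_ending_here = 17, max_so_far = 17

Maximum subarray: [2, 15]
Maximum sum: 17

The maximum subarray is [2, 15] with sum 17. This subarray runs from index 6 to index 7.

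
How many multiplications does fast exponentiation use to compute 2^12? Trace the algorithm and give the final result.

Computing 2^12 by squaring (build up from 2^1; each line after the first costs one multiplication):

2^1 = 2
2^2 = (2^1)^2 = 2^2 = 4
2^3 = 2 * 2^2 = 2 * 4 = 8
2^6 = (2^3)^2 = 8^2 = 64
2^12 = (2^6)^2 = 64^2 = 4096

Result: 4096
Multiplications needed: 4 (4 lines after 2^1)

2^12 = 4096. Using exponentiation by squaring, this requires 4 multiplications. The key idea: if the exponent is even, square the half-power; if odd, multiply by the base once.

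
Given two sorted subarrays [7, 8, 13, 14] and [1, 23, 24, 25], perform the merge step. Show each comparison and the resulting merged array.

Merging process:

Compare 7 vs 1: take 1 from right. Merged: [1]
Compare 7 vs 23: take 7 from left. Merged: [1, 7]
Compare 8 vs 23: take 8 from left. Merged: [1, 7, 8]
Compare 13 vs 23: take 13 from left. Merged: [1, 7, 8, 13]
Compare 14 vs 23: take 14 from left. Merged: [1, 7, 8, 13, 14]
Append remaining from right: [23, 24, 25]. Merged: [1, 7, 8, 13, 14, 23, 24, 25]

Final merged array: [1, 7, 8, 13, 14, 23, 24, 25]
Total comparisons: 5

The merged array is [1, 7, 8, 13, 14, 23, 24, 25], requiring 5 comparisons. The merge step runs in O(n) time where n is the total number of elements.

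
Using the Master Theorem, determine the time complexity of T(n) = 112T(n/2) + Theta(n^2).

Master Theorem for T(n) = 112T(n/2) + O(n^2):

a = 112, b = 2, c = 2
log_b(a) = log_2(112) = 6.8074

Case 1: c = 2 < log_2(112) = 6.8074
T(n) = O(n^(log_2 112))

For T(n) = 112T(n/2) + O(n^2): log_2(112) = 6.8074. This is Case 1 of the Master Theorem (c < log_b(a), work dominated by leaves), giving O(n^(log_2 112)).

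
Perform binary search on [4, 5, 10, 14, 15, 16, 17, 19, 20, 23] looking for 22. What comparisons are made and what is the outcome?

Binary search for 22 in [4, 5, 10, 14, 15, 16, 17, 19, 20, 23]:

lo=0, hi=9, mid=4, arr[mid]=15 -> 15 < 22, search right half
lo=5, hi=9, mid=7, arr[mid]=19 -> 19 < 22, search right half
lo=8, hi=9, mid=8, arr[mid]=20 -> 20 < 22, search right half
lo=9, hi=9, mid=9, arr[mid]=23 -> 23 > 22, search left half
lo=9 > hi=8, target 22 not found

Binary search determines that 22 is not in the array after 4 comparisons. The search space was exhausted without finding the target.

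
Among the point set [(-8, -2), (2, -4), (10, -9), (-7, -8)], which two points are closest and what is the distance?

Computing all pairwise distances among 4 points:

d((-8, -2), (2, -4)) = 10.198
d((-8, -2), (10, -9)) = 19.3132
d((-8, -2), (-7, -8)) = 6.0828 <-- minimum
d((2, -4), (10, -9)) = 9.434
d((2, -4), (-7, -8)) = 9.8489
d((10, -9), (-7, -8)) = 17.0294

Closest pair: (-8, -2) and (-7, -8) with distance 6.0828

The closest pair is (-8, -2) and (-7, -8) with Euclidean distance 6.0828. For 4 points, brute-force pairwise comparison is shown above. For large n, the divide-and-conquer algorithm (sort by x, recurse on halves, check the dividing strip) achieves O(n log n).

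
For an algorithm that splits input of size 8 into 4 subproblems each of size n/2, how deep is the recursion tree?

For divide and conquer with division factor 2:

Problem sizes at each level:
Level 0: 8
Level 1: 4
Level 2: 2
Level 3: 1

The root is level 0 and the size-1 base case is level 3 (the tree spans levels 0 through 3, i.e. 4 levels counting the root), so the depth is the number of divisions: log_2(8) = 3

The recursion tree depth is log_2(8) = 3. At each level, the problem size is divided by 2, so it takes 3 divisions to reduce to a base case of size 1. The algorithm makes 4 recursive calls at each level.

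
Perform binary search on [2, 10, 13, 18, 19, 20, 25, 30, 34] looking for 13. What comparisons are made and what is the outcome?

Binary search for 13 in [2, 10, 13, 18, 19, 20, 25, 30, 34]:

lo=0, hi=8, mid=4, arr[mid]=19 -> 19 > 13, search left half
lo=0, hi=3, mid=1, arr[mid]=10 -> 10 < 13, search right half
lo=2, hi=3, mid=2, arr[mid]=13 -> Found target at index 2!

Binary search finds 13 at index 2 after 3 comparisons. The search repeatedly halves the search space by comparing with the middle element.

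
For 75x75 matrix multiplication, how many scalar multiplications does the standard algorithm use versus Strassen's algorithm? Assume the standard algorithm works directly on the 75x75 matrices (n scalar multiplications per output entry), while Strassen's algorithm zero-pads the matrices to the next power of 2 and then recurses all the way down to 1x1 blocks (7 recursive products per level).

Matrix multiplication for 75x75 matrices:

Strassen's algorithm requires power-of-2 dimensions. Pad 75x75 to 128x128 (next power of 2).

Standard algorithm: 75^3 = 421875 multiplications
Strassen's algorithm: 7^(log2(128)) = 7^7 = 823543 multiplications
Difference: 421875 - 823543 = -401668 (Strassen uses MORE here due to padding overhead — for small or just-over-power-of-2 n, padding can outweigh the per-level savings)

Standard: 421875 multiplications (75^3). Strassen: 823543 multiplications (7^7, after padding to 128x128). Strassen reduces 8 recursive multiplications to 7 at each level.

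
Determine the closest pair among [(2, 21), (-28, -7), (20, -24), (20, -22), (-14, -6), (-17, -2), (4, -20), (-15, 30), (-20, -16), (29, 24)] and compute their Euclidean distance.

Computing all pairwise distances among 10 points:

d((2, 21), (-28, -7)) = 41.0366
d((2, 21), (20, -24)) = 48.4665
d((2, 21), (20, -22)) = 46.6154
d((2, 21), (-14, -6)) = 31.3847
d((2, 21), (-17, -2)) = 29.8329
d((2, 21), (4, -20)) = 41.0488
d((2, 21), (-15, 30)) = 19.2354
d((2, 21), (-20, -16)) = 43.0465
d((2, 21), (29, 24)) = 27.1662
d((-28, -7), (20, -24)) = 50.9215
d((-28, -7), (20, -22)) = 50.2892
d((-28, -7), (-14, -6)) = 14.0357
d((-28, -7), (-17, -2)) = 12.083
d((-28, -7), (4, -20)) = 34.5398
d((-28, -7), (-15, 30)) = 39.2173
d((-28, -7), (-20, -16)) = 12.0416
d((-28, -7), (29, 24)) = 64.8845
d((20, -24), (20, -22)) = 2.0 <-- minimum
d((20, -24), (-14, -6)) = 38.4708
d((20, -24), (-17, -2)) = 43.0465
d((20, -24), (4, -20)) = 16.4924
d((20, -24), (-15, 30)) = 64.3506
d((20, -24), (-20, -16)) = 40.7922
d((20, -24), (29, 24)) = 48.8365
d((20, -22), (-14, -6)) = 37.5766
d((20, -22), (-17, -2)) = 42.0595
d((20, -22), (4, -20)) = 16.1245
d((20, -22), (-15, 30)) = 62.6817
d((20, -22), (-20, -16)) = 40.4475
d((20, -22), (29, 24)) = 46.8722
d((-14, -6), (-17, -2)) = 5.0
d((-14, -6), (4, -20)) = 22.8035
d((-14, -6), (-15, 30)) = 36.0139
d((-14, -6), (-20, -16)) = 11.6619
d((-14, -6), (29, 24)) = 52.4309
d((-17, -2), (4, -20)) = 27.6586
d((-17, -2), (-15, 30)) = 32.0624
d((-17, -2), (-20, -16)) = 14.3178
d((-17, -2), (29, 24)) = 52.8394
d((4, -20), (-15, 30)) = 53.4883
d((4, -20), (-20, -16)) = 24.3311
d((4, -20), (29, 24)) = 50.6063
d((-15, 30), (-20, -16)) = 46.2709
d((-15, 30), (29, 24)) = 44.4072
d((-20, -16), (29, 24)) = 63.2535

Closest pair: (20, -24) and (20, -22) with distance 2.0

The closest pair is (20, -24) and (20, -22) with Euclidean distance 2.0. For 10 points, brute-force pairwise comparison is shown above. For large n, the divide-and-conquer algorithm (sort by x, recurse on halves, check the dividing strip) achieves O(n log n).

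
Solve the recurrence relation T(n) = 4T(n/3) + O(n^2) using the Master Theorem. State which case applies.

Master Theorem for T(n) = 4T(n/3) + O(n^2):

a = 4, b = 3, c = 2
log_b(a) = log_3(4) = 1.2619

Case 3: c = 2 > log_3(4) = 1.2619
T(n) = O(n^2) = O(n^2)

For T(n) = 4T(n/3) + O(n^2): log_3(4) = 1.2619. This is Case 3 of the Master Theorem (c > log_b(a), work dominated by root), giving O(n^2).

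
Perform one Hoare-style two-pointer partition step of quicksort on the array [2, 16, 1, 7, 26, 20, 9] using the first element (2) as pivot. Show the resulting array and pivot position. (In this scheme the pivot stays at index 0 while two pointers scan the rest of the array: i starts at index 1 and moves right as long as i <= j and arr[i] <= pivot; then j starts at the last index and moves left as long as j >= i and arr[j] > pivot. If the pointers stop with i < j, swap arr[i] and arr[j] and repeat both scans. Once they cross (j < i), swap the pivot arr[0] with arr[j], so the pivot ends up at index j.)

Hoare-style two-pointer partition with pivot = 2:

Initial array: [2, 16, 1, 7, 26, 20, 9]

Pointers start at i = 1, j = 6.
i stops at index 1 (arr[1]=16 > 2), j stops at index 2 (arr[2]=1 <= 2): swap arr[1] and arr[2], array becomes [2, 1, 16, 7, 26, 20, 9]
i ends at 2, j ends at 1: the pointers have crossed (j < i), so scanning stops.

Swap pivot arr[0] with arr[1] to place pivot at position 1: [1, 2, 16, 7, 26, 20, 9]
Pivot position: 1

After partitioning with pivot 2, the array becomes [1, 2, 16, 7, 26, 20, 9]. The pivot is placed at index 1. All elements to the left of the pivot are <= 2, and all elements to the right are > 2.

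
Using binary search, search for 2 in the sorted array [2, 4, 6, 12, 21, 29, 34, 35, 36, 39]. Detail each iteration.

Binary search for 2 in [2, 4, 6, 12, 21, 29, 34, 35, 36, 39]:

lo=0, hi=9, mid=4, arr[mid]=21 -> 21 > 2, search left half
lo=0, hi=3, mid=1, arr[mid]=4 -> 4 > 2, search left half
lo=0, hi=0, mid=0, arr[mid]=2 -> Found target at index 0!

Binary search finds 2 at index 0 after 3 comparisons. The search repeatedly halves the search space by comparing with the middle element.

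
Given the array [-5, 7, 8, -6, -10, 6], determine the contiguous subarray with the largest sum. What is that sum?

Using Kadane's algorithm on [-5, 7, 8, -6, -10, 6]:

Scanning through the array:
Position 1 (value 7): max_ending_here = 7, max_so_far = 7
Position 2 (value 8): max_ending_here = 15, max_so_far = 15
Position 3 (value -6): max_ending_here = 9, max_so_far = 15
Position 4 (value -10): max_ending_here = -1, max_so_far = 15
Position 5 (value 6): max_ending_here = 6, max_so_far = 15

Maximum subarray: [7, 8]
Maximum sum: 15

The maximum subarray is [7, 8] with sum 15. This subarray runs from index 1 to index 2.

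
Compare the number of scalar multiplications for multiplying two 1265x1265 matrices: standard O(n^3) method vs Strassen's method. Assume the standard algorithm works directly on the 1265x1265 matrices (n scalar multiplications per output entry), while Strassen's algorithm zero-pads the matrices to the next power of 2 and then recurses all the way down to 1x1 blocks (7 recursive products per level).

Matrix multiplication for 1265x1265 matrices:

Strassen's algorithm requires power-of-2 dimensions. Pad 1265x1265 to 2048x2048 (next power of 2).

Standard algorithm: 1265^3 = 2024284625 multiplications
Strassen's algorithm: 7^(log2(2048)) = 7^11 = 1977326743 multiplications
Savings: 2024284625 - 1977326743 = 46957882 multiplications

Standard: 2024284625 multiplications (1265^3). Strassen: 1977326743 multiplications (7^11, after padding to 2048x2048). Strassen reduces 8 recursive multiplications to 7 at each level.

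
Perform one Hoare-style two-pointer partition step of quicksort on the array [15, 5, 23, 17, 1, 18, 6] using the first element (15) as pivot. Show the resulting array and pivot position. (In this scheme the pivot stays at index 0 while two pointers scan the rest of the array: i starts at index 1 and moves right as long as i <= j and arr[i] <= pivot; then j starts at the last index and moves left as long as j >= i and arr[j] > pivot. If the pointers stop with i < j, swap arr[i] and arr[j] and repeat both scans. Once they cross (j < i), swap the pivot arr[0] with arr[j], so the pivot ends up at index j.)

Hoare-style two-pointer partition with pivot = 15:

Initial array: [15, 5, 23, 17, 1, 18, 6]

Pointers start at i = 1, j = 6.
i stops at index 2 (arr[2]=23 > 15), j stops at index 6 (arr[6]=6 <= 15): swap arr[2] and arr[6], array becomes [15, 5, 6, 17, 1, 18, 23]
i stops at index 3 (arr[3]=17 > 15), j stops at index 4 (arr[4]=1 <= 15): swap arr[3] and arr[4], array becomes [15, 5, 6, 1, 17, 18, 23]
i ends at 4, j ends at 3: the pointers have crossed (j < i), so scanning stops.

Swap pivot arr[0] with arr[3] to place pivot at position 3: [1, 5, 6, 15, 17, 18, 23]
Pivot position: 3

After partitioning with pivot 15, the array becomes [1, 5, 6, 15, 17, 18, 23]. The pivot is placed at index 3. All elements to the left of the pivot are <= 15, and all elements to the right are > 15.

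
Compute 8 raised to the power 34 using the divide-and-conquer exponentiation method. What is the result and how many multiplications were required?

Computing 8^34 by squaring (build up from 8^1; each line after the first costs one multiplication):

8^1 = 8
8^2 = (8^1)^2 = 8^2 = 64
8^4 = (8^2)^2 = 64^2 = 4096
8^8 = (8^4)^2 = 4096^2 = 16777216
8^16 = (8^8)^2 = 16777216^2 = 281474976710656
8^17 = 8 * 8^16 = 8 * 281474976710656 = 2251799813685248
8^34 = (8^17)^2 = 2251799813685248^2 = 5070602400912917605986812821504

Result: 5070602400912917605986812821504
Multiplications needed: 6 (6 lines after 8^1)

8^34 = 5070602400912917605986812821504. Using exponentiation by squaring, this requires 6 multiplications. The key idea: if the exponent is even, square the half-power; if odd, multiply by the base once.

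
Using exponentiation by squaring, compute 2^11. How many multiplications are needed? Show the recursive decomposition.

Computing 2^11 by squaring (build up from 2^1; each line after the first costs one multiplication):

2^1 = 2
2^2 = (2^1)^2 = 2^2 = 4
2^4 = (2^2)^2 = 4^2 = 16
2^5 = 2 * 2^4 = 2 * 16 = 32
2^10 = (2^5)^2 = 32^2 = 1024
2^11 = 2 * 2^10 = 2 * 1024 = 2048

Result: 2048
Multiplications needed: 5 (5 lines after 2^1)

2^11 = 2048. Using exponentiation by squaring, this requires 5 multiplications. The key idea: if the exponent is even, square the half-power; if odd, multiply by the base once.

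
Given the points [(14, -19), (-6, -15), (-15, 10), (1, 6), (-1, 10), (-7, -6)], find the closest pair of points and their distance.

Computing all pairwise distances among 6 points:

d((14, -19), (-6, -15)) = 20.3961
d((14, -19), (-15, 10)) = 41.0122
d((14, -19), (1, 6)) = 28.178
d((14, -19), (-1, 10)) = 32.6497
d((14, -19), (-7, -6)) = 24.6982
d((-6, -15), (-15, 10)) = 26.5707
d((-6, -15), (1, 6)) = 22.1359
d((-6, -15), (-1, 10)) = 25.4951
d((-6, -15), (-7, -6)) = 9.0554
d((-15, 10), (1, 6)) = 16.4924
d((-15, 10), (-1, 10)) = 14.0
d((-15, 10), (-7, -6)) = 17.8885
d((1, 6), (-1, 10)) = 4.4721 <-- minimum
d((1, 6), (-7, -6)) = 14.4222
d((-1, 10), (-7, -6)) = 17.088

Closest pair: (1, 6) and (-1, 10) with distance 4.4721

The closest pair is (1, 6) and (-1, 10) with Euclidean distance 4.4721. For 6 points, brute-force pairwise comparison is shown above. For large n, the divide-and-conquer algorithm (sort by x, recurse on halves, check the dividing strip) achieves O(n log n).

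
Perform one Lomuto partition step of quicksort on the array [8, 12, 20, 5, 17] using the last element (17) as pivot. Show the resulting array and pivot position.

Lomuto partition with pivot = 17:

Initial array: [8, 12, 20, 5, 17]

arr[0]=8 <= 17: swap with position 0, array becomes [8, 12, 20, 5, 17]
arr[1]=12 <= 17: swap with position 1, array becomes [8, 12, 20, 5, 17]
arr[2]=20 > 17: no swap
arr[3]=5 <= 17: swap with position 2, array becomes [8, 12, 5, 20, 17]

Place pivot at position 3: [8, 12, 5, 17, 20]
Pivot position: 3

After partitioning with pivot 17, the array becomes [8, 12, 5, 17, 20]. The pivot is placed at index 3. All elements to the left of the pivot are <= 17, and all elements to the right are > 17.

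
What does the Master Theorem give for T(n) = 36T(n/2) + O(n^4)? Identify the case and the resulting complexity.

Master Theorem for T(n) = 36T(n/2) + O(n^4):

a = 36, b = 2, c = 4
log_b(a) = log_2(36) = 5.1699

Case 1: c = 4 < log_2(36) = 5.1699
T(n) = O(n^(log_2 36))

For T(n) = 36T(n/2) + O(n^4): log_2(36) = 5.1699. This is Case 1 of the Master Theorem (c < log_b(a), work dominated by leaves), giving O(n^(log_2 36)).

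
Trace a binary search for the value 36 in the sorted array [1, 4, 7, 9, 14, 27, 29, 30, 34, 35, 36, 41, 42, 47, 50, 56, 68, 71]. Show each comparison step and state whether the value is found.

Binary search for 36 in [1, 4, 7, 9, 14, 27, 29, 30, 34, 35, 36, 41, 42, 47, 50, 56, 68, 71]:

lo=0, hi=17, mid=8, arr[mid]=34 -> 34 < 36, search right half
lo=9, hi=17, mid=13, arr[mid]=47 -> 47 > 36, search left half
lo=9, hi=12, mid=10, arr[mid]=36 -> Found target at index 10!

Binary search finds 36 at index 10 after 3 comparisons. The search repeatedly halves the search space by comparing with the middle element.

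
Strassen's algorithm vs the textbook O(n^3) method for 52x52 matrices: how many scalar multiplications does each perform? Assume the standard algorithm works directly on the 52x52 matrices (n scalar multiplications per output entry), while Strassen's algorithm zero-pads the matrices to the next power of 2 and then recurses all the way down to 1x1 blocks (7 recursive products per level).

Matrix multiplication for 52x52 matrices:

Strassen's algorithm requires power-of-2 dimensions. Pad 52x52 to 64x64 (next power of 2).

Standard algorithm: 52^3 = 140608 multiplications
Strassen's algorithm: 7^(log2(64)) = 7^6 = 117649 multiplications
Savings: 140608 - 117649 = 22959 multiplications

Standard: 140608 multiplications (52^3). Strassen: 117649 multiplications (7^6, after padding to 64x64). Strassen reduces 8 recursive multiplications to 7 at each level.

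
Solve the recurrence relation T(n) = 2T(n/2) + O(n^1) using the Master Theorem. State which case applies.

Master Theorem for T(n) = 2T(n/2) + O(n^1):

a = 2, b = 2, c = 1
log_b(a) = log_2(2) = 1.0000

Case 2: c = 1 = log_2(2) = 1.0000
T(n) = O(n^1 log n) = O(n log n)

For T(n) = 2T(n/2) + O(n^1): log_2(2) = 1.0000. This is Case 2 of the Master Theorem (c = log_b(a), equal work at all levels), giving O(n log n).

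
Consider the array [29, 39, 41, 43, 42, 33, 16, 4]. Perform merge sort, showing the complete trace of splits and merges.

Merge sort trace:

Split: [29, 39, 41, 43, 42, 33, 16, 4] -> [29, 39, 41, 43] and [42, 33, 16, 4]
  Split: [29, 39, 41, 43] -> [29, 39] and [41, 43]
    Split: [29, 39] -> [29] and [39]
    Merge: [29] + [39] -> [29, 39]
    Split: [41, 43] -> [41] and [43]
    Merge: [41] + [43] -> [41, 43]
  Merge: [29, 39] + [41, 43] -> [29, 39, 41, 43]
  Split: [42, 33, 16, 4] -> [42, 33] and [16, 4]
    Split: [42, 33] -> [42] and [33]
    Merge: [42] + [33] -> [33, 42]
    Split: [16, 4] -> [16] and [4]
    Merge: [16] + [4] -> [4, 16]
  Merge: [33, 42] + [4, 16] -> [4, 16, 33, 42]
Merge: [29, 39, 41, 43] + [4, 16, 33, 42] -> [4, 16, 29, 33, 39, 41, 42, 43]

Final sorted array: [4, 16, 29, 33, 39, 41, 42, 43]

The merge sort proceeds by recursively splitting the array and merging sorted halves.
After all merges, the sorted array is [4, 16, 29, 33, 39, 41, 42, 43].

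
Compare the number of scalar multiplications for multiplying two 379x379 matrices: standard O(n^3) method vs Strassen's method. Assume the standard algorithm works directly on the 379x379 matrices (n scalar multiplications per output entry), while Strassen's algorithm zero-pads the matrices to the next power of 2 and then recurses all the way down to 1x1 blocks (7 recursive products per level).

Matrix multiplication for 379x379 matrices:

Strassen's algorithm requires power-of-2 dimensions. Pad 379x379 to 512x512 (next power of 2).

Standard algorithm: 379^3 = 54439939 multiplications
Strassen's algorithm: 7^(log2(512)) = 7^9 = 40353607 multiplications
Savings: 54439939 - 40353607 = 14086332 multiplications

Standard: 54439939 multiplications (379^3). Strassen: 40353607 multiplications (7^9, after padding to 512x512). Strassen reduces 8 recursive multiplications to 7 at each level.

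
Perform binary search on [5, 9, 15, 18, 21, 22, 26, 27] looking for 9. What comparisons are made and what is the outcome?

Binary search for 9 in [5, 9, 15, 18, 21, 22, 26, 27]:

lo=0, hi=7, mid=3, arr[mid]=18 -> 18 > 9, search left half
lo=0, hi=2, mid=1, arr[mid]=9 -> Found target at index 1!

Binary search finds 9 at index 1 after 2 comparisons. The search repeatedly halves the search space by comparing with the middle element.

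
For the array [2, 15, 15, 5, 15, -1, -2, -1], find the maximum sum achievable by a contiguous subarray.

Using Kadane's algorithm on [2, 15, 15, 5, 15, -1, -2, -1]:

Scanning through the array:
Position 1 (value 15): max_ending_here = 17, max_so_far = 17
Position 2 (value 15): max_ending_here = 32, max_so_far = 32
Position 3 (value 5): max_ending_here = 37, max_so_far = 37
Position 4 (value 15): max_ending_here = 52, max_so_far = 52
Position 5 (value -1): max_ending_here = 51, max_so_far = 52
Position 6 (value -2): max_ending_here = 49, max_so_far = 52
Position 7 (value -1): max_ending_here = 48, max_so_far = 52

Maximum subarray: [2, 15, 15, 5, 15]
Maximum sum: 52

The maximum subarray is [2, 15, 15, 5, 15] with sum 52. This subarray runs from index 0 to index 4.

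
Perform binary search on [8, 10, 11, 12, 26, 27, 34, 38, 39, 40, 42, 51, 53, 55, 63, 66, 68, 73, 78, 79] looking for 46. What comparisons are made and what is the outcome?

Binary search for 46 in [8, 10, 11, 12, 26, 27, 34, 38, 39, 40, 42, 51, 53, 55, 63, 66, 68, 73, 78, 79]:

lo=0, hi=19, mid=9, arr[mid]=40 -> 40 < 46, search right half
lo=10, hi=19, mid=14, arr[mid]=63 -> 63 > 46, search left half
lo=10, hi=13, mid=11, arr[mid]=51 -> 51 > 46, search left half
lo=10, hi=10, mid=10, arr[mid]=42 -> 42 < 46, search right half
lo=11 > hi=10, target 46 not found

Binary search determines that 46 is not in the array after 4 comparisons. The search space was exhausted without finding the target.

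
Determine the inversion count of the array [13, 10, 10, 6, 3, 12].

Finding inversions in [13, 10, 10, 6, 3, 12]:

(0, 1): arr[0]=13 > arr[1]=10
(0, 2): arr[0]=13 > arr[2]=10
(0, 3): arr[0]=13 > arr[3]=6
(0, 4): arr[0]=13 > arr[4]=3
(0, 5): arr[0]=13 > arr[5]=12
(1, 3): arr[1]=10 > arr[3]=6
(1, 4): arr[1]=10 > arr[4]=3
(2, 3): arr[2]=10 > arr[3]=6
(2, 4): arr[2]=10 > arr[4]=3
(3, 4): arr[3]=6 > arr[4]=3

Total inversions: 10

The array has 10 inversion(s): (0,1), (0,2), (0,3), (0,4), (0,5), (1,3), (1,4), (2,3), (2,4), (3,4). Each pair (i,j) satisfies i < j and arr[i] > arr[j].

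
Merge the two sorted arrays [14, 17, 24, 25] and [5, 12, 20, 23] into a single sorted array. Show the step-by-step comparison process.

Merging process:

Compare 14 vs 5: take 5 from right. Merged: [5]
Compare 14 vs 12: take 12 from right. Merged: [5, 12]
Compare 14 vs 20: take 14 from left. Merged: [5, 12, 14]
Compare 17 vs 20: take 17 from left. Merged: [5, 12, 14, 17]
Compare 24 vs 20: take 20 from right. Merged: [5, 12, 14, 17, 20]
Compare 24 vs 23: take 23 from right. Merged: [5, 12, 14, 17, 20, 23]
Append remaining from left: [24, 25]. Merged: [5, 12, 14, 17, 20, 23, 24, 25]

Final merged array: [5, 12, 14, 17, 20, 23, 24, 25]
Total comparisons: 6

The merged array is [5, 12, 14, 17, 20, 23, 24, 25], requiring 6 comparisons. The merge step runs in O(n) time where n is the total number of elements.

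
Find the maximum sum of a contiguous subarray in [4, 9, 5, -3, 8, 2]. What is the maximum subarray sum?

Using Kadane's algorithm on [4, 9, 5, -3, 8, 2]:

Scanning through the array:
Position 1 (value 9): max_ending_here = 13, max_so_far = 13
Position 2 (value 5): max_ending_here = 18, max_so_far = 18
Position 3 (value -3): max_ending_here = 15, max_so_far = 18
Position 4 (value 8): max_ending_here = 23, max_so_far = 23
Position 5 (value 2): max_ending_here = 25, max_so_far = 25

Maximum subarray: [4, 9, 5, -3, 8, 2]
Maximum sum: 25

The maximum subarray is [4, 9, 5, -3, 8, 2] with sum 25. This subarray runs from index 0 to index 5.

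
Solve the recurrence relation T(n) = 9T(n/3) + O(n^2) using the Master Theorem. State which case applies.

Master Theorem for T(n) = 9T(n/3) + O(n^2):

a = 9, b = 3, c = 2
log_b(a) = log_3(9) = 2.0000

Case 2: c = 2 = log_3(9) = 2.0000
T(n) = O(n^2 log n) = O(n^2 log n)

For T(n) = 9T(n/3) + O(n^2): log_3(9) = 2.0000. This is Case 2 of the Master Theorem (c = log_b(a), equal work at all levels), giving O(n^2 log n).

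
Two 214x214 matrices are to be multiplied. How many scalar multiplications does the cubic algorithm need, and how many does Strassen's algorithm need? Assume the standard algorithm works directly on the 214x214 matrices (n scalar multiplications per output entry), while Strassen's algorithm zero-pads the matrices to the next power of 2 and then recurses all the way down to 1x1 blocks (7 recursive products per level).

Matrix multiplication for 214x214 matrices:

Strassen's algorithm requires power-of-2 dimensions. Pad 214x214 to 256x256 (next power of 2).

Standard algorithm: 214^3 = 9800344 multiplications
Strassen's algorithm: 7^(log2(256)) = 7^8 = 5764801 multiplications
Savings: 9800344 - 5764801 = 4035543 multiplications

Standard: 9800344 multiplications (214^3). Strassen: 5764801 multiplications (7^8, after padding to 256x256). Strassen reduces 8 recursive multiplications to 7 at each level.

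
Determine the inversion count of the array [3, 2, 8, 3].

Finding inversions in [3, 2, 8, 3]:

(0, 1): arr[0]=3 > arr[1]=2
(2, 3): arr[2]=8 > arr[3]=3

Total inversions: 2

The array has 2 inversion(s): (0,1), (2,3). Each pair (i,j) satisfies i < j and arr[i] > arr[j].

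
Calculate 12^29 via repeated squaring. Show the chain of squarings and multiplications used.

Computing 12^29 by squaring (build up from 12^1; each line after the first costs one multiplication):

12^1 = 12
12^2 = (12^1)^2 = 12^2 = 144
12^3 = 12 * 12^2 = 12 * 144 = 1728
12^6 = (12^3)^2 = 1728^2 = 2985984
12^7 = 12 * 12^6 = 12 * 2985984 = 35831808
12^14 = (12^7)^2 = 35831808^2 = 1283918464548864
12^28 = (12^14)^2 = 1283918464548864^2 = 1648446623609512543951043690496
12^29 = 12 * 12^28 = 12 * 1648446623609512543951043690496 = 19781359483314150527412524285952

Result: 19781359483314150527412524285952
Multiplications needed: 7 (7 lines after 12^1)

12^29 = 19781359483314150527412524285952. Using exponentiation by squaring, this requires 7 multiplications. The key idea: if the exponent is even, square the half-power; if odd, multiply by the base once.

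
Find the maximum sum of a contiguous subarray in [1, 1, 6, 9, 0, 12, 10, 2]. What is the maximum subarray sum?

Using Kadane's algorithm on [1, 1, 6, 9, 0, 12, 10, 2]:

Scanning through the array:
Position 1 (value 1): max_ending_here = 2, max_so_far = 2
Position 2 (value 6): max_ending_here = 8, max_so_far = 8
Position 3 (value 9): max_ending_here = 17, max_so_far = 17
Position 4 (value 0): max_ending_here = 17, max_so_far = 17
Position 5 (value 12): max_ending_here = 29, max_so_far = 29
Position 6 (value 10): max_ending_here = 39, max_so_far = 39
Position 7 (value 2): max_ending_here = 41, max_so_far = 41

Maximum subarray: [1, 1, 6, 9, 0, 12, 10, 2]
Maximum sum: 41

The maximum subarray is [1, 1, 6, 9, 0, 12, 10, 2] with sum 41. This subarray runs from index 0 to index 7.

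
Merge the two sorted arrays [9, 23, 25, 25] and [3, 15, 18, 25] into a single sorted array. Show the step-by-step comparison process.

Merging process:

Compare 9 vs 3: take 3 from right. Merged: [3]
Compare 9 vs 15: take 9 from left. Merged: [3, 9]
Compare 23 vs 15: take 15 from right. Merged: [3, 9, 15]
Compare 23 vs 18: take 18 from right. Merged: [3, 9, 15, 18]
Compare 23 vs 25: take 23 from left. Merged: [3, 9, 15, 18, 23]
Compare 25 vs 25: take 25 from left. Merged: [3, 9, 15, 18, 23, 25]
Compare 25 vs 25: take 25 from left. Merged: [3, 9, 15, 18, 23, 25, 25]
Append remaining from right: [25]. Merged: [3, 9, 15, 18, 23, 25, 25, 25]

Final merged array: [3, 9, 15, 18, 23, 25, 25, 25]
Total comparisons: 7

The merged array is [3, 9, 15, 18, 23, 25, 25, 25], requiring 7 comparisons. The merge step runs in O(n) time where n is the total number of elements.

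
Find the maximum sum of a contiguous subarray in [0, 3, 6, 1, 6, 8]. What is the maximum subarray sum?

Using Kadane's algorithm on [0, 3, 6, 1, 6, 8]:

Scanning through the array:
Position 1 (value 3): max_ending_here = 3, max_so_far = 3
Position 2 (value 6): max_ending_here = 9, max_so_far = 9
Position 3 (value 1): max_ending_here = 10, max_so_far = 10
Position 4 (value 6): max_ending_here = 16, max_so_far = 16
Position 5 (value 8): max_ending_here = 24, max_so_far = 24

Maximum subarray: [0, 3, 6, 1, 6, 8]
Maximum sum: 24

The maximum subarray is [0, 3, 6, 1, 6, 8] with sum 24. This subarray runs from index 0 to index 5.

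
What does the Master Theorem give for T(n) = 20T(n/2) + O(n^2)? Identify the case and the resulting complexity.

Master Theorem for T(n) = 20T(n/2) + O(n^2):

a = 20, b = 2, c = 2
log_b(a) = log_2(20) = 4.3219

Case 1: c = 2 < log_2(20) = 4.3219
T(n) = O(n^(log_2 20))

For T(n) = 20T(n/2) + O(n^2): log_2(20) = 4.3219. This is Case 1 of the Master Theorem (c < log_b(a), work dominated by leaves), giving O(n^(log_2 20)).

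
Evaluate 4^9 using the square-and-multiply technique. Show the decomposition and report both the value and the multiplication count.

Computing 4^9 by squaring (build up from 4^1; each line after the first costs one multiplication):

4^1 = 4
4^2 = (4^1)^2 = 4^2 = 16
4^4 = (4^2)^2 = 16^2 = 256
4^8 = (4^4)^2 = 256^2 = 65536
4^9 = 4 * 4^8 = 4 * 65536 = 262144

Result: 262144
Multiplications needed: 4 (4 lines after 4^1)

4^9 = 262144. Using exponentiation by squaring, this requires 4 multiplications. The key idea: if the exponent is even, square the half-power; if odd, multiply by the base once.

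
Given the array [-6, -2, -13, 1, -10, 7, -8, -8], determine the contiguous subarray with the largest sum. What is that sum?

Using Kadane's algorithm on [-6, -2, -13, 1, -10, 7, -8, -8]:

Scanning through the array:
Position 1 (value -2): max_ending_here = -2, max_so_far = -2
Position 2 (value -13): max_ending_here = -13, max_so_far = -2
Position 3 (value 1): max_ending_here = 1, max_so_far = 1
Position 4 (value -10): max_ending_here = -9, max_so_far = 1
Position 5 (value 7): max_ending_here = 7, max_so_far = 7
Position 6 (value -8): max_ending_here = -1, max_so_far = 7
Position 7 (value -8): max_ending_here = -8, max_so_far = 7

Maximum subarray: [7]
Maximum sum: 7

The maximum subarray is [7] with sum 7. This subarray runs from index 5 to index 5.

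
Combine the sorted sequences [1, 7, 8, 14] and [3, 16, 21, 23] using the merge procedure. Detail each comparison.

Merging process:

Compare 1 vs 3: take 1 from left. Merged: [1]
Compare 7 vs 3: take 3 from right. Merged: [1, 3]
Compare 7 vs 16: take 7 from left. Merged: [1, 3, 7]
Compare 8 vs 16: take 8 from left. Merged: [1, 3, 7, 8]
Compare 14 vs 16: take 14 from left. Merged: [1, 3, 7, 8, 14]
Append remaining from right: [16, 21, 23]. Merged: [1, 3, 7, 8, 14, 16, 21, 23]

Final merged array: [1, 3, 7, 8, 14, 16, 21, 23]
Total comparisons: 5

The merged array is [1, 3, 7, 8, 14, 16, 21, 23], requiring 5 comparisons. The merge step runs in O(n) time where n is the total number of elements.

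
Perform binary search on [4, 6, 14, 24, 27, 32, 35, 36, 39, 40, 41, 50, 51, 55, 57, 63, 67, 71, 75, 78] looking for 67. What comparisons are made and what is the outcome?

Binary search for 67 in [4, 6, 14, 24, 27, 32, 35, 36, 39, 40, 41, 50, 51, 55, 57, 63, 67, 71, 75, 78]:

lo=0, hi=19, mid=9, arr[mid]=40 -> 40 < 67, search right half
lo=10, hi=19, mid=14, arr[mid]=57 -> 57 < 67, search right half
lo=15, hi=19, mid=17, arr[mid]=71 -> 71 > 67, search left half
lo=15, hi=16, mid=15, arr[mid]=63 -> 63 < 67, search right half
lo=16, hi=16, mid=16, arr[mid]=67 -> Found target at index 16!

Binary search finds 67 at index 16 after 5 comparisons. The search repeatedly halves the search space by comparing with the middle element.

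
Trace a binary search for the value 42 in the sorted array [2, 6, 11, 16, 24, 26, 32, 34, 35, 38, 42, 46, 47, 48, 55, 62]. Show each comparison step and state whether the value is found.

Binary search for 42 in [2, 6, 11, 16, 24, 26, 32, 34, 35, 38, 42, 46, 47, 48, 55, 62]:

lo=0, hi=15, mid=7, arr[mid]=34 -> 34 < 42, search right half
lo=8, hi=15, mid=11, arr[mid]=46 -> 46 > 42, search left half
lo=8, hi=10, mid=9, arr[mid]=38 -> 38 < 42, search right half
lo=10, hi=10, mid=10, arr[mid]=42 -> Found target at index 10!

Binary search finds 42 at index 10 after 4 comparisons. The search repeatedly halves the search space by comparing with the middle element.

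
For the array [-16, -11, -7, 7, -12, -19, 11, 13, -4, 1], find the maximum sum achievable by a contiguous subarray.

Using Kadane's algorithm on [-16, -11, -7, 7, -12, -19, 11, 13, -4, 1]:

Scanning through the array:
Position 1 (value -11): max_ending_here = -11, max_so_far = -11
Position 2 (value -7): max_ending_here = -7, max_so_far = -7
Position 3 (value 7): max_ending_here = 7, max_so_far = 7
Position 4 (value -12): max_ending_here = -5, max_so_far = 7
Position 5 (value -19): max_ending_here = -19, max_so_far = 7
Position 6 (value 11): max_ending_here = 11, max_so_far = 11
Position 7 (value 13): max_ending_here = 24, max_so_far = 24
Position 8 (value -4): max_ending_here = 20, max_so_far = 24
Position 9 (value 1): max_ending_here = 21, max_so_far = 24

Maximum subarray: [11, 13]
Maximum sum: 24

The maximum subarray is [11, 13] with sum 24. This subarray runs from index 6 to index 7.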